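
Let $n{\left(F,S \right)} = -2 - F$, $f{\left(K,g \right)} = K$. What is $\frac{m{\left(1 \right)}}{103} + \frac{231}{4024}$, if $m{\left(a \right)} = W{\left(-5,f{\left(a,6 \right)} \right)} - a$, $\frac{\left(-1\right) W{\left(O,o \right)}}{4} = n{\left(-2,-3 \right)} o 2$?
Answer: $\frac{19769}{414472} \approx 0.047697$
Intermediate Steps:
$W{\left(O,o \right)} = 0$ ($W{\left(O,o \right)} = - 4 \left(-2 - -2\right) o 2 = - 4 \left(-2 + 2\right) o 2 = - 4 \cdot 0 o 2 = - 4 \cdot 0 \cdot 2 = \left(-4\right) 0 = 0$)
$m{\left(a \right)} = - a$ ($m{\left(a \right)} = 0 - a = - a$)
$\frac{m{\left(1 \right)}}{103} + \frac{231}{4024} = \frac{\left(-1\right) 1}{103} + \frac{231}{4024} = \left(-1\right) \frac{1}{103} + 231 \cdot \frac{1}{4024} = - \frac{1}{103} + \frac{231}{4024} = \frac{19769}{414472}$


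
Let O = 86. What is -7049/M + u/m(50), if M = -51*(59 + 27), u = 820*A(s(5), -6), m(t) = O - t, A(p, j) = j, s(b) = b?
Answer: -197457/1462 ≈ -135.06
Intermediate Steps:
m(t) = 86 - t
u = -4920 (u = 820*(-6) = -4920)
M = -4386 (M = -51*86 = -4386)
-7049/M + u/m(50) = -7049/(-4386) - 4920/(86 - 1*50) = -7049*(-1/4386) - 4920/(86 - 50) = 7049/4386 - 4920/36 = 7049/4386 - 4920*1/36 = 7049/4386 - 410/3 = -197457/1462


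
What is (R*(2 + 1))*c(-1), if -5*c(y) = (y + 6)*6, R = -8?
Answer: 144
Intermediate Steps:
c(y) = -36/5 - 6*y/5 (c(y) = -(y + 6)*6/5 = -(6 + y)*6/5 = -(36 + 6*y)/5 = -36/5 - 6*y/5)
(R*(2 + 1))*c(-1) = (-8*(2 + 1))*(-36/5 - 6/5*(-1)) = (-8*3)*(-36/5 + 6/5) = -24*(-6) = 144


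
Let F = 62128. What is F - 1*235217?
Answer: -173089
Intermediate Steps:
F - 1*235217 = 62128 - 1*235217 = 62128 - 235217 = -173089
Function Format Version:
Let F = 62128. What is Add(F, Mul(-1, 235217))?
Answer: -173089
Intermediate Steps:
Add(F, Mul(-1, 235217)) = Add(62128, Mul(-1, 235217)) = Add(62128, -235217) = -173089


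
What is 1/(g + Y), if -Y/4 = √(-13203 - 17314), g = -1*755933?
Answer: I/(-755933*I + 4*√30517) ≈ -1.3229e-6 + 1.2228e-9*I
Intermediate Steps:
g = -755933
Y = -4*I*√30517 (Y = -4*√(-13203 - 17314) = -4*I*√30517 ≈ -698.76*I)
1/(g + Y) = 1/(-755933 - 4*I*√30517)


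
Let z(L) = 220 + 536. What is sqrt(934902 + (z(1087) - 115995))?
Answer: sqrt(819663) ≈ 905.35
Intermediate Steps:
z(L) = 756
sqrt(934902 + (z(1087) - 115995)) = sqrt(934902 + (756 - 115995)) = sqrt(934902 - 115239) = sqrt(819663)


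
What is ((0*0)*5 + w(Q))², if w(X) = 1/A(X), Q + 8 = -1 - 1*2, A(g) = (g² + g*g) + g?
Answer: 1/53361 ≈ 1.8740e-5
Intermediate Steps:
A(g) = g + 2*g² (A(g) = (g² + g²) + g = 2*g² + g = g + 2*g²)
Q = -11 (Q = -8 + (-1 - 1*2) = -8 + (-1 - 2) = -8 - 3 = -11)
w(X) = 1/(X*(1 + 2*X))
((0*0)*5 + w(Q))² = ((0*0)*5 + 1/((-11)*(1 + 2*(-11))))² = (0*5 - 1/(11*(1 - 22)))² = (0 - 1/11/(-21))² = (0 - 1/11*(-1/21))² = (0 + 1/231)² = (1/231)² = 1/53361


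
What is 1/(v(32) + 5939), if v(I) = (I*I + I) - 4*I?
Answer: 1/6867 ≈ 0.00014562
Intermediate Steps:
v(I) = I² - 3*I (v(I) = (I² + I) - 4*I = (I + I²) - 4*I = I² - 3*I)
1/(v(32) + 5939) = 1/(32*(-3 + 32) + 5939) = 1/(32*29 + 5939) = 1/(928 + 5939) = 1/6867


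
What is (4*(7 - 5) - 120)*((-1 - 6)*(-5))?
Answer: -3920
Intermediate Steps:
(4*(7 - 5) - 120)*((-1 - 6)*(-5)) = (4*2 - 120)*(-7*(-5)) = (8 - 120)*35 = -112*35 = -3920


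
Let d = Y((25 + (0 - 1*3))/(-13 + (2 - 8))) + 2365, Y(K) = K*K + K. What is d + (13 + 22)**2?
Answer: 1296056/361 ≈ 3590.2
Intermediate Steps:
Y(K) = K + K**2 (Y(K) = K**2 + K = K + K**2)
d = 853831/361 (d = ((25 + (0 - 1*3))/(-13 + (2 - 8)))*(1 + (25 + (0 - 1*3))/(-13 + (2 - 8))) + 2365 = ((25 + (0 - 3))/(-13 - 6))*(1 + (25 + (0 - 3))/(-13 - 6)) + 2365 = ((25 - 3)/(-19))*(1 + (25 - 3)/(-19)) + 2365 = (22*(-1/19))*(1 + 22*(-1/19)) + 2365 = -22*(1 - 22/19)/19 + 2365 = -22/19*(-3/19) + 2365 = 66/361 + 2365 = 853831/361 ≈ 2365.2)
d + (13 + 22)**2 = 853831/361 + (13 + 22)**2 = 853831/361 + 35**2 = 853831/361 + 1225 = 1296056/361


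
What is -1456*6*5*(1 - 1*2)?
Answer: 43680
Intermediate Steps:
-1456*6*5*(1 - 1*2) = -43680*(1 - 2) = -43680*(-1) = -1456*(-30) = 43680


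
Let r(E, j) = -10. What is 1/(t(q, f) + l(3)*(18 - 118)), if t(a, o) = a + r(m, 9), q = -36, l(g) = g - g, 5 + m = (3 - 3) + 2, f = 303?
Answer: -1/46 ≈ -0.021739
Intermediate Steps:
m = -3 (m = -5 + ((3 - 3) + 2) = -5 + (0 + 2) = -5 + 2 = -3)
l(g) = 0
t(a, o) = -10 + a (t(a, o) = a - 10 = -10 + a)
1/(t(q, f) + l(3)*(18 - 118)) = 1/((-10 - 36) + 0*(18 - 118)) = 1/(-46 + 0*(-100)) = 1/(-46 + 0) = 1/(-46) = -1/46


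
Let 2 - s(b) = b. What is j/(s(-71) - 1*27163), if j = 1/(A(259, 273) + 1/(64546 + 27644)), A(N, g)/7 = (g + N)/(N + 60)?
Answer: -140041/44287748391 ≈ -3.1621e-6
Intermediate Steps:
A(N, g) = 7*(N + g)/(60 + N) (A(N, g) = 7*((g + N)/(N + 60)) = 7*((N + g)/(60 + N)) = 7*(N + g)/(60 + N))
s(b) = 2 - b
j = 29408610/343315879 (j = 1/(7*(259 + 273)/(60 + 259) + 1/(64546 + 27644)) = 1/(7*532/319 + 1/92190) = 1/(7*(1/319)*532 + 1/92190) = 1/(3724/319 + 1/92190) = 1/(343315879/29408610) = 29408610/343315879 ≈ 0.085660)
j/(s(-71) - 1*27163) = 29408610/(343315879*((2 - 1*(-71)) - 1*27163)) = 29408610/(343315879*((2 + 71) - 27163)) = 29408610/(343315879*(73 - 27163)) = (29408610/343315879)/(-27090) = (29408610/343315879)*(-1/27090) = -140041/44287748391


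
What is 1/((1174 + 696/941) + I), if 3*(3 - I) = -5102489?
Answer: 2823/4804766908 ≈ 5.8754e-7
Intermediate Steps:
I = 5102498/3 (I = 3 - ⅓*(-5102489) = 3 + 5102489/3 = 5102498/3 ≈ 1.7008e+6)
1/((1174 + 696/941) + I) = 1/((1174 + 696/941) + 5102498/3) = 1/(1105430/941 + 5102498/3) = 1/(4804766908/2823) = 2823/4804766908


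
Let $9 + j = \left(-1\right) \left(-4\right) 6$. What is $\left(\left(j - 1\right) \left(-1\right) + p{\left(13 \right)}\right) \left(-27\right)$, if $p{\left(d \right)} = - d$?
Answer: $729$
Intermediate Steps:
$j = 15$ ($j = -9 + \left(-1\right) \left(-4\right) 6 = -9 + 4 \cdot 6 = -9 + 24 = 15$)
$\left(\left(j - 1\right) \left(-1\right) + p{\left(13 \right)}\right) \left(-27\right) = \left(\left(15 - 1\right) \left(-1\right) - 13\right) \left(-27\right) = \left(14 \left(-1\right) - 13\right) \left(-27\right) = \left(-14 - 13\right) \left(-27\right) = \left(-27\right) \left(-27\right) = 729$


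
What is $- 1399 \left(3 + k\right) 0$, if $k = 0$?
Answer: $0$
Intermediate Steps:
$- 1399 \left(3 + k\right) 0 = - 1399 \left(3 + 0\right) 0 = - 1399 \cdot 3 \cdot 0 = \left(-1399\right) 0 = 0$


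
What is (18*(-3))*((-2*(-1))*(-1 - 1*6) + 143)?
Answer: -6966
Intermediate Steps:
(18*(-3))*((-2*(-1))*(-1 - 1*6) + 143) = -54*(2*(-1 - 6) + 143) = -54*(2*(-7) + 143) = -54*(-14 + 143) = -54*129 = -6966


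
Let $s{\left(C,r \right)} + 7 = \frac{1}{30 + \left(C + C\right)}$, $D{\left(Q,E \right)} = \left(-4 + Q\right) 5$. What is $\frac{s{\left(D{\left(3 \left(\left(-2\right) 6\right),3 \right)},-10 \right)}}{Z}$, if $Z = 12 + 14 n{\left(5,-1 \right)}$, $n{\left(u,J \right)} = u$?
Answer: $- \frac{2591}{30340} \approx -0.085399$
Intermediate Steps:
$Z = 82$ ($Z = 12 + 14 \cdot 5 = 12 + 70 = 82$)
$D{\left(Q,E \right)} = -20 + 5 Q$
$s{\left(C,r \right)} = -7 + \frac{1}{30 + 2 C}$ ($s{\left(C,r \right)} = -7 + \frac{1}{30 + \left(C + C\right)} = -7 + \frac{1}{30 + 2 C}$)
$\frac{s{\left(D{\left(3 \left(\left(-2\right) 6\right),3 \right)},-10 \right)}}{Z} = \frac{\frac{1}{2} \frac{1}{15 + \left(-20 + 5 \cdot 3 \left(\left(-2\right) 6\right)\right)} \left(-209 - 14 \left(-20 + 5 \cdot 3 \left(\left(-2\right) 6\right)\right)\right)}{82} = \frac{-209 - 14 \left(-20 + 5 \cdot 3 \left(-12\right)\right)}{2 \left(15 + \left(-20 + 5 \cdot 3 \left(-12\right)\right)\right)} \frac{1}{82} = \frac{-209 - 14 \left(-20 + 5 \left(-36\right)\right)}{2 \left(15 + \left(-20 + 5 \left(-36\right)\right)\right)} \frac{1}{82} = \frac{-209 - 14 \left(-20 - 180\right)}{2 \left(15 - 200\right)} \frac{1}{82} = \frac{-209 - -2800}{2 \left(15 - 200\right)} \frac{1}{82} = \frac{-209 + 2800}{2 \left(-185\right)} \frac{1}{82} = \frac{1}{2} \left(- \frac{1}{185}\right) 2591 \cdot \frac{1}{82} = \left(- \frac{2591}{370}\right) \frac{1}{82} = - \frac{2591}{30340}$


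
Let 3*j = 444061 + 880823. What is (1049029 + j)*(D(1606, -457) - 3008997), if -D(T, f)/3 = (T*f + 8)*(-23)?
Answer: -79974408411051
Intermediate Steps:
D(T, f) = 552 + 69*T*f (D(T, f) = -3*(T*f + 8)*(-23) = -3*(8 + T*f)*(-23) = -3*(-184 - 23*T*f) = 552 + 69*T*f)
j = 441628 (j = (444061 + 880823)/3 = (⅓)*1324884 = 441628)
(1049029 + j)*(D(1606, -457) - 3008997) = (1049029 + 441628)*((552 + 69*1606*(-457)) - 3008997) = 1490657*((552 - 50641998) - 3008997) = 1490657*(-50641446 - 3008997) = 1490657*(-53650443) = -79974408411051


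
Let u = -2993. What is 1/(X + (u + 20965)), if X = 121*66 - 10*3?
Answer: 1/25928 ≈ 3.8568e-5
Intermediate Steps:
X = 7956 (X = 7986 - 30 = 7956)
1/(X + (u + 20965)) = 1/(7956 + (-2993 + 20965)) = 1/(7956 + 17972) = 1/25928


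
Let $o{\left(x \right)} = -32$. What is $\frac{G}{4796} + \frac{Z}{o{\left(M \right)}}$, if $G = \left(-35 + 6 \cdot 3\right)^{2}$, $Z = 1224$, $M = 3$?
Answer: $- \frac{91579}{2398} \approx -38.19$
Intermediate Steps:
$G = 289$ ($G = \left(-35 + 18\right)^{2} = \left(-17\right)^{2} = 289$)
$\frac{G}{4796} + \frac{Z}{o{\left(M \right)}} = \frac{289}{4796} + \frac{1224}{-32} = 289 \cdot \frac{1}{4796} + 1224 \left(- \frac{1}{32}\right) = \frac{289}{4796} - \frac{153}{4} = - \frac{91579}{2398}$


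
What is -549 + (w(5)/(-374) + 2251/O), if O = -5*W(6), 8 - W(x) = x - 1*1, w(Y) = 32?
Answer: -1961122/2805 ≈ -699.15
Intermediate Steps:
W(x) = 9 - x (W(x) = 8 - (x - 1*1) = 8 - (x - 1) = 8 - (-1 + x) = 8 + (1 - x) = 9 - x)
O = -15 (O = -5*(9 - 1*6) = -5*(9 - 6) = -5*3 = -15)
-549 + (w(5)/(-374) + 2251/O) = -549 + (32/(-374) + 2251/(-15)) = -549 + (32*(-1/374) + 2251*(-1/15)) = -549 + (-16/187 - 2251/15) = -549 - 421177/2805 = -1961122/2805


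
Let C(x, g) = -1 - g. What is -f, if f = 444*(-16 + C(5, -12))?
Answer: 2220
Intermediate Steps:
f = -2220 (f = 444*(-16 + (-1 - 1*(-12))) = 444*(-16 + (-1 + 12)) = 444*(-16 + 11) = 444*(-5) = -2220)
-f = -1*(-2220) = 2220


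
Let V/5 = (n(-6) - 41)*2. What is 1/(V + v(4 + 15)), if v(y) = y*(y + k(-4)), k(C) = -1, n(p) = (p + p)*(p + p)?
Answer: 1/1372 ≈ 0.00072886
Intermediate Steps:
n(p) = 4*p**2 (n(p) = (2*p)*(2*p) = 4*p**2)
v(y) = y*(-1 + y) (v(y) = y*(y - 1) = y*(-1 + y))
V = 1030 (V = 5*((4*(-6)**2 - 41)*2) = 5*((4*36 - 41)*2) = 5*((144 - 41)*2) = 5*(103*2) = 5*206 = 1030)
1/(V + v(4 + 15)) = 1/(1030 + (4 + 15)*(-1 + (4 + 15))) = 1/(1030 + 19*(-1 + 19)) = 1/(1030 + 19*18) = 1/(1030 + 342) = 1/1372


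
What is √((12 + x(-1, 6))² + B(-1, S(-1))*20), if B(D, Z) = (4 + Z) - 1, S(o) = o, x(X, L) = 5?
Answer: √329 ≈ 18.138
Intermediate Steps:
B(D, Z) = 3 + Z
√((12 + x(-1, 6))² + B(-1, S(-1))*20) = √((12 + 5)² + (3 - 1)*20) = √(17² + 2*20) = √(289 + 40) = √329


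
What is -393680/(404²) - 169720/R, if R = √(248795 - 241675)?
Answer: -24605/10201 - 8486*√445/89 ≈ -2013.8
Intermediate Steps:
R = 4*√445 (R = √7120 = 4*√445 ≈ 84.380)
-393680/(404²) - 169720/R = -393680/(404²) - 169720*√445/1780 = -393680/163216 - 8486*√445/89 = -393680*1/163216 - 8486*√445/89 = -24605/10201 - 8486*√445/89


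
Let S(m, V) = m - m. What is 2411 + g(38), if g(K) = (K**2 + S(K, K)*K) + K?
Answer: 3893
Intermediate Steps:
S(m, V) = 0
g(K) = K + K**2 (g(K) = (K**2 + 0*K) + K = (K**2 + 0) + K = K**2 + K = K + K**2)
2411 + g(38) = 2411 + 38*(1 + 38) = 2411 + 38*39 = 2411 + 1482 = 3893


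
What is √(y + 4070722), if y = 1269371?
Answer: 11*√44133 ≈ 2310.9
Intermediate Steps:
√(y + 4070722) = √(1269371 + 4070722) = √5340093 = 11*√44133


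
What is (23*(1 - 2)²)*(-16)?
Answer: -368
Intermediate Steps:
(23*(1 - 2)²)*(-16) = (23*(-1)²)*(-16) = (23*1)*(-16) = 23*(-16) = -368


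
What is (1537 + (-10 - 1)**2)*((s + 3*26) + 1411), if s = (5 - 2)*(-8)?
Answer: 2428970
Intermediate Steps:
s = -24 (s = 3*(-8) = -24)
(1537 + (-10 - 1)**2)*((s + 3*26) + 1411) = (1537 + (-10 - 1)**2)*((-24 + 3*26) + 1411) = (1537 + (-11)**2)*((-24 + 78) + 1411) = (1537 + 121)*(54 + 1411) = 1658*1465 = 2428970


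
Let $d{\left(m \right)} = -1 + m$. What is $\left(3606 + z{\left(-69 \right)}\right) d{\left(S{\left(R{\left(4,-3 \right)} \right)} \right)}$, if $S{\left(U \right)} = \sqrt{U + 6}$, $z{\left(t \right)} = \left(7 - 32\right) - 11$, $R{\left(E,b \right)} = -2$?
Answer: $3570$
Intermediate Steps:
$z{\left(t \right)} = -36$ ($z{\left(t \right)} = -25 - 11 = -36$)
$S{\left(U \right)} = \sqrt{6 + U}$
$\left(3606 + z{\left(-69 \right)}\right) d{\left(S{\left(R{\left(4,-3 \right)} \right)} \right)} = \left(3606 - 36\right) \left(-1 + \sqrt{6 - 2}\right) = 3570 \left(-1 + \sqrt{4}\right) = 3570 \left(-1 + 2\right) = 3570 \cdot 1 = 3570$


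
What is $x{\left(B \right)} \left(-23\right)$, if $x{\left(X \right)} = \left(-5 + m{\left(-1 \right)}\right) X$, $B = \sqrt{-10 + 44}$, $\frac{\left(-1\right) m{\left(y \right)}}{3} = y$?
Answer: $46 \sqrt{34} \approx 268.22$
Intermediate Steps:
$m{\left(y \right)} = - 3 y$
$B = \sqrt{34} \approx 5.8309$
$x{\left(X \right)} = - 2 X$ ($x{\left(X \right)} = \left(-5 - -3\right) X = \left(-5 + 3\right) X = - 2 X$)
$x{\left(B \right)} \left(-23\right) = - 2 \sqrt{34} \left(-23\right) = 46 \sqrt{34}$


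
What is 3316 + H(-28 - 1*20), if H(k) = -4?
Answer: 3312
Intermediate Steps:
3316 + H(-28 - 1*20) = 3316 - 4 = 3312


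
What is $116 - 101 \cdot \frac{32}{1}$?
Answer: $-3116$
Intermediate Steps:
$116 - 101 \cdot \frac{32}{1} = 116 - 101 \cdot 32 \cdot 1 = 116 - 3232 = -3116$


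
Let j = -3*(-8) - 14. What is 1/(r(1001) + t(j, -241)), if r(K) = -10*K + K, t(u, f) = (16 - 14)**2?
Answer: -1/9005 ≈ -0.00011105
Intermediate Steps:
j = 10 (j = 24 - 14 = 10)
t(u, f) = 4 (t(u, f) = 2**2 = 4)
r(K) = -9*K
1/(r(1001) + t(j, -241)) = 1/(-9*1001 + 4) = 1/(-9009 + 4) = 1/(-9005) = -1/9005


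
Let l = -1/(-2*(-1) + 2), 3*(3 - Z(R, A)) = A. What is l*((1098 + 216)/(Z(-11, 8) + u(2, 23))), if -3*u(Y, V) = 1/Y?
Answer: -1971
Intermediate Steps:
Z(R, A) = 3 - A/3
u(Y, V) = -1/(3*Y)
l = -¼ (l = -1/(2 + 2) = -1/4 = -1*¼ = -¼ ≈ -0.25000)
l*((1098 + 216)/(Z(-11, 8) + u(2, 23))) = -(1098 + 216)/(4*((3 - ⅓*8) - ⅓/2)) = -657/(2*((3 - 8/3) - ⅓*½)) = -657/(2*(⅓ - ⅙)) = -657/(2*⅙) = -657*6/2 = -¼*7884 = -1971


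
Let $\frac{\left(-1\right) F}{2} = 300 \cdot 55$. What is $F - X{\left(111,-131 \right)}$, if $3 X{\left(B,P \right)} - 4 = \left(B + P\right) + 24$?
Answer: $- \frac{99008}{3} \approx -33003.0$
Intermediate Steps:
$X{\left(B,P \right)} = \frac{28}{3} + \frac{B}{3} + \frac{P}{3}$ ($X{\left(B,P \right)} = \frac{4}{3} + \frac{\left(B + P\right) + 24}{3} = \frac{4}{3} + \frac{24 + B + P}{3} = \frac{4}{3} + \left(8 + \frac{B}{3} + \frac{P}{3}\right) = \frac{28}{3} + \frac{B}{3} + \frac{P}{3}$)
$F = -33000$ ($F = - 2 \cdot 300 \cdot 55 = \left(-2\right) 16500 = -33000$)
$F - X{\left(111,-131 \right)} = -33000 - \left(\frac{28}{3} + \frac{1}{3} \cdot 111 + \frac{1}{3} \left(-131\right)\right) = -33000 - \left(\frac{28}{3} + 37 - \frac{131}{3}\right) = -33000 - \frac{8}{3} = - \frac{99008}{3}$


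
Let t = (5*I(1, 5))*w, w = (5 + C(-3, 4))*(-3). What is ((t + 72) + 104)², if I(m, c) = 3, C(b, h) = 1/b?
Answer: 1156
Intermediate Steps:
C(b, h) = 1/b
w = -14 (w = (5 + 1/(-3))*(-3) = (5 - ⅓)*(-3) = (14/3)*(-3) = -14)
t = -210 (t = (5*3)*(-14) = 15*(-14) = -210)
((t + 72) + 104)² = ((-210 + 72) + 104)² = (-138 + 104)² = (-34)² = 1156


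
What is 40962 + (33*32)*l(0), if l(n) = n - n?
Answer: 40962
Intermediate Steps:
l(n) = 0
40962 + (33*32)*l(0) = 40962 + (33*32)*0 = 40962 + 1056*0 = 40962 + 0 = 40962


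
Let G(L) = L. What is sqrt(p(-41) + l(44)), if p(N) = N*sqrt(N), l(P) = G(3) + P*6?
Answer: sqrt(267 - 41*I*sqrt(41)) ≈ 17.909 - 7.3296*I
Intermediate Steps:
l(P) = 3 + 6*P (l(P) = 3 + P*6 = 3 + 6*P)
p(N) = N**(3/2)
sqrt(p(-41) + l(44)) = sqrt((-41)**(3/2) + (3 + 6*44)) = sqrt(-41*I*sqrt(41) + (3 + 264)) = sqrt(-41*I*sqrt(41) + 267) = sqrt(267 - 41*I*sqrt(41))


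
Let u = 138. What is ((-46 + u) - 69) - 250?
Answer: -227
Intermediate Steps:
((-46 + u) - 69) - 250 = ((-46 + 138) - 69) - 250 = (92 - 69) - 250 = 23 - 250 = -227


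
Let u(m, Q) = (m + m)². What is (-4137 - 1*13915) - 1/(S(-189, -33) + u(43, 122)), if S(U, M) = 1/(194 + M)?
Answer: -21495545525/1190757 ≈ -18052.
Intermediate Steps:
u(m, Q) = 4*m² (u(m, Q) = (2*m)² = 4*m²)
(-4137 - 1*13915) - 1/(S(-189, -33) + u(43, 122)) = (-4137 - 1*13915) - 1/(1/(194 - 33) + 4*43²) = (-4137 - 13915) - 1/(1/161 + 4*1849) = -18052 - 1/(1/161 + 7396) = -18052 - 1/1190757/161 = -18052 - 1*161/1190757 = -18052 - 161/1190757 = -21495545525/1190757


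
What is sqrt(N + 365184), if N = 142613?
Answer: sqrt(507797) ≈ 712.60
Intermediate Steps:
sqrt(N + 365184) = sqrt(142613 + 365184) = sqrt(507797)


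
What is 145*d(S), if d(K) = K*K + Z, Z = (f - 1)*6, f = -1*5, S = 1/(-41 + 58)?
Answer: -1508435/289 ≈ -5219.5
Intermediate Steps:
S = 1/17 ≈ 0.058824
f = -5
Z = -36 (Z = (-5 - 1)*6 = -6*6 = -36)
d(K) = -36 + K**2 (d(K) = K*K - 36 = K**2 - 36 = -36 + K**2)
145*d(S) = 145*(-36 + (1/17)**2) = 145*(-36 + 1/289) = 145*(-10403/289) = -1508435/289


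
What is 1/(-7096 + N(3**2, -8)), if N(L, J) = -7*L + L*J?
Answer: -1/7231 ≈ -0.00013829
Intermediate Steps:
N(L, J) = -7*L + J*L
1/(-7096 + N(3**2, -8)) = 1/(-7096 + 3**2*(-7 - 8)) = 1/(-7096 + 9*(-15)) = 1/(-7096 - 135) = 1/(-7231) = -1/7231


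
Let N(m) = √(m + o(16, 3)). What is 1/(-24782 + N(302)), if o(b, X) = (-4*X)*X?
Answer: -12391/307073629 - √266/614147258 ≈ -4.0378e-5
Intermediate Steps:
o(b, X) = -4*X²
N(m) = √(-36 + m) (N(m) = √(m - 4*3²) = √(m - 4*9) = √(m - 36) = √(-36 + m))
1/(-24782 + N(302)) = 1/(-24782 + √(-36 + 302)) = 1/(-24782 + √266)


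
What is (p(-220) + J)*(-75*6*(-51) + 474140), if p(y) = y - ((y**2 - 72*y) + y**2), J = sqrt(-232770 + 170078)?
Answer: -56101577400 + 994180*I*sqrt(15673) ≈ -5.6102e+10 + 1.2446e+8*I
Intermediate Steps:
J = 2*I*sqrt(15673) (J = sqrt(-62692) = 2*I*sqrt(15673) ≈ 250.38*I)
p(y) = -2*y**2 + 73*y (p(y) = y - (-72*y + 2*y**2) = y + (-2*y**2 + 72*y) = -2*y**2 + 73*y)
(p(-220) + J)*(-75*6*(-51) + 474140) = (-220*(73 - 2*(-220)) + 2*I*sqrt(15673))*(-75*6*(-51) + 474140) = (-220*(73 + 440) + 2*I*sqrt(15673))*(-450*(-51) + 474140) = (-220*513 + 2*I*sqrt(15673))*(22950 + 474140) = (-112860 + 2*I*sqrt(15673))*497090 = -56101577400 + 994180*I*sqrt(15673)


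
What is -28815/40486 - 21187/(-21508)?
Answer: 119011931/435386444 ≈ 0.27335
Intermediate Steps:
-28815/40486 - 21187/(-21508) = -28815*1/40486 - 21187*(-1/21508) = -28815/40486 + 21187/21508 = 119011931/435386444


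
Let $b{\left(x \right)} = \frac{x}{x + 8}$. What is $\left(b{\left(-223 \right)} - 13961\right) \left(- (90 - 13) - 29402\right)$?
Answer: $\frac{88478034768}{215} \approx 4.1153 \cdot 10^{8}$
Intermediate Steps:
$b{\left(x \right)} = \frac{x}{8 + x}$
$\left(b{\left(-223 \right)} - 13961\right) \left(- (90 - 13) - 29402\right) = \left(- \frac{223}{8 - 223} - 13961\right) \left(- (90 - 13) - 29402\right) = \left(- \frac{223}{-215} - 13961\right) \left(\left(-1\right) 77 - 29402\right) = \left(\left(-223\right) \left(- \frac{1}{215}\right) - 13961\right) \left(-77 - 29402\right) = \left(\frac{223}{215} - 13961\right) \left(-29479\right) = \left(- \frac{3001392}{215}\right) \left(-29479\right) = \frac{88478034768}{215}$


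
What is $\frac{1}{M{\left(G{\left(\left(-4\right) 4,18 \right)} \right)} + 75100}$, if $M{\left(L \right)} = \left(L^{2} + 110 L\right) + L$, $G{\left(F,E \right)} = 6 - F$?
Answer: $\frac{1}{78026} \approx 1.2816 \cdot 10^{-5}$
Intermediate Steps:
$M{\left(L \right)} = L^{2} + 111 L$
$\frac{1}{M{\left(G{\left(\left(-4\right) 4,18 \right)} \right)} + 75100} = \frac{1}{\left(6 - \left(-4\right) 4\right) \left(111 - \left(-6 - 16\right)\right) + 75100} = \frac{1}{\left(6 - -16\right) \left(111 + \left(6 - -16\right)\right) + 75100} = \frac{1}{\left(6 + 16\right) \left(111 + \left(6 + 16\right)\right) + 75100} = \frac{1}{22 \left(111 + 22\right) + 75100} = \frac{1}{22 \cdot 133 + 75100} = \frac{1}{2926 + 75100} = \frac{1}{78026}$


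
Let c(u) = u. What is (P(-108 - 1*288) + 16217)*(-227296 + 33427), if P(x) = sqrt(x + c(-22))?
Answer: -3143973573 - 193869*I*sqrt(418) ≈ -3.144e+9 - 3.9637e+6*I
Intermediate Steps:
P(x) = sqrt(-22 + x) (P(x) = sqrt(x - 22) = sqrt(-22 + x))
(P(-108 - 1*288) + 16217)*(-227296 + 33427) = (sqrt(-22 + (-108 - 1*288)) + 16217)*(-227296 + 33427) = (sqrt(-22 + (-108 - 288)) + 16217)*(-193869) = (sqrt(-22 - 396) + 16217)*(-193869) = (sqrt(-418) + 16217)*(-193869) = (I*sqrt(418) + 16217)*(-193869) = (16217 + I*sqrt(418))*(-193869) = -3143973573 - 193869*I*sqrt(418)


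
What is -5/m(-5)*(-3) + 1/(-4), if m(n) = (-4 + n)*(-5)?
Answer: 1/12 ≈ 0.083333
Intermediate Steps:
m(n) = 20 - 5*n
-5/m(-5)*(-3) + 1/(-4) = -5/(20 - 5*(-5))*(-3) + 1/(-4) = -5/(20 + 25)*(-3) - ¼ = -5/45*(-3) - ¼ = -5*1/45*(-3) - ¼ = -⅑*(-3) - ¼ = ⅓ - ¼ = 1/12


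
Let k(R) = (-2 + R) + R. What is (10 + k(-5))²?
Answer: 4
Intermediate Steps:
k(R) = -2 + 2*R
(10 + k(-5))² = (10 + (-2 + 2*(-5)))² = (10 + (-2 - 10))² = (10 - 12)² = (-2)² = 4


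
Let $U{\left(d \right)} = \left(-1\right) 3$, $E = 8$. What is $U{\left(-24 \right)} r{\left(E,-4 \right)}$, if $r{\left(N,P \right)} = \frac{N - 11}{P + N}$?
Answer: $\frac{9}{4} \approx 2.25$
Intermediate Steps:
$r{\left(N,P \right)} = \frac{-11 + N}{N + P}$
$U{\left(d \right)} = -3$
$U{\left(-24 \right)} r{\left(E,-4 \right)} = - 3 \frac{-11 + 8}{8 - 4} = - 3 \cdot \frac{1}{4} \left(-3\right) = \left(-3\right) \left(- \frac{3}{4}\right) = \frac{9}{4}$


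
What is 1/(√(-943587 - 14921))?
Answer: -I*√239627/479254 ≈ -0.0010214*I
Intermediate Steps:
1/(√(-943587 - 14921)) = 1/(√(-958508)) = 1/(2*I*√239627) = -I*√239627/479254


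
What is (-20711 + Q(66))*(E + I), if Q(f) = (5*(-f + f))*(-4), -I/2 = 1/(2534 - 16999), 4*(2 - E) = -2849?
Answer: -855913410743/57860 ≈ -1.4793e+7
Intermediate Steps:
E = 2857/4 (E = 2 - 1/4*(-2849) = 2 + 2849/4 = 2857/4 ≈ 714.25)
I = 2/14465 (I = -2/(2534 - 16999) = -2/(-14465) = -2*(-1/14465) = 2/14465 ≈ 0.00013826)
Q(f) = 0 (Q(f) = (5*0)*(-4) = 0*(-4) = 0)
(-20711 + Q(66))*(E + I) = (-20711 + 0)*(2857/4 + 2/14465) = -20711*41326513/57860 = -855913410743/57860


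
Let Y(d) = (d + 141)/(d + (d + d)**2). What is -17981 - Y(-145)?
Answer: -1509594851/83955 ≈ -17981.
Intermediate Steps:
Y(d) = (141 + d)/(d + 4*d**2) (Y(d) = (141 + d)/(d + (2*d)**2) = (141 + d)/(d + 4*d**2))
-17981 - Y(-145) = -17981 - (141 - 145)/((-145)*(1 + 4*(-145))) = -17981 - (-1)*(-4)/(145*(1 - 580)) = -17981 - (-1)*(-4)/(145*(-579)) = -17981 - (-1)*(-1)*(-4)/(145*579) = -17981 - 1*(-4/83955) = -17981 + 4/83955 = -1509594851/83955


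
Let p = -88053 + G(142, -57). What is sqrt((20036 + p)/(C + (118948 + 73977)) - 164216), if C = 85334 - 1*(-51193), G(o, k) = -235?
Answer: I*sqrt(1113987534849973)/82363 ≈ 405.24*I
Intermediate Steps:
C = 136527 (C = 85334 + 51193 = 136527)
p = -88288 (p = -88053 - 235 = -88288)
sqrt((20036 + p)/(C + (118948 + 73977)) - 164216) = sqrt((20036 - 88288)/(136527 + (118948 + 73977)) - 164216) = sqrt(-68252/(136527 + 192925) - 164216) = sqrt(-68252/329452 - 164216) = sqrt(-68252*1/329452 - 164216) = sqrt(-17063/82363 - 164216) = sqrt(-13525339471/82363) = I*sqrt(1113987534849973)/82363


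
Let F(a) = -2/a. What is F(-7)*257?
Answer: 514/7 ≈ 73.429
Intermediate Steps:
F(-7)*257 = -2/(-7)*257 = -2*(-1/7)*257 = (2/7)*257 = 514/7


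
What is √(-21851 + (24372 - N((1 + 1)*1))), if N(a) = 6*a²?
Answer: √2497 ≈ 49.970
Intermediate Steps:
√(-21851 + (24372 - N((1 + 1)*1))) = √(-21851 + (24372 - 6*((1 + 1)*1)²)) = √(-21851 + (24372 - 6*(2*1)²)) = √(-21851 + (24372 - 6*2²)) = √(-21851 + (24372 - 6*4)) = √(-21851 + (24372 - 1*24)) = √(-21851 + (24372 - 24)) = √(-21851 + 24348) = √2497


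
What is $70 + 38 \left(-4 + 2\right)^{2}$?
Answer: $222$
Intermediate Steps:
$70 + 38 \left(-4 + 2\right)^{2} = 70 + 38 \left(-2\right)^{2} = 70 + 38 \cdot 4 = 70 + 152 = 222$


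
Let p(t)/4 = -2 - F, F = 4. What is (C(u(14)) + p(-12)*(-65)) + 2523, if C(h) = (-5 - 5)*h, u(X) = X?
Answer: 3943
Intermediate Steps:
C(h) = -10*h
p(t) = -24 (p(t) = 4*(-2 - 1*4) = 4*(-2 - 4) = 4*(-6) = -24)
(C(u(14)) + p(-12)*(-65)) + 2523 = (-10*14 - 24*(-65)) + 2523 = (-140 + 1560) + 2523 = 1420 + 2523 = 3943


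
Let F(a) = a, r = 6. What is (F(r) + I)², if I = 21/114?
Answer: 55225/1444 ≈ 38.244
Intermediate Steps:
I = 7/38 (I = 21*(1/114) = 7/38 ≈ 0.18421)
(F(r) + I)² = (6 + 7/38)² = (235/38)² = 55225/1444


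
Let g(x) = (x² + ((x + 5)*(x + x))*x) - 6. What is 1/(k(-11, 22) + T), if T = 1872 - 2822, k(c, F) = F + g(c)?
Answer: -1/2265 ≈ -0.00044150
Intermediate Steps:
g(x) = -6 + x² + 2*x²*(5 + x) (g(x) = (x² + ((5 + x)*(2*x))*x) - 6 = (x² + (2*x*(5 + x))*x) - 6 = (x² + 2*x²*(5 + x)) - 6 = -6 + x² + 2*x²*(5 + x))
k(c, F) = -6 + F + 2*c³ + 11*c² (k(c, F) = F + (-6 + 2*c³ + 11*c²) = -6 + F + 2*c³ + 11*c²)
T = -950
1/(k(-11, 22) + T) = 1/((-6 + 22 + 2*(-11)³ + 11*(-11)²) - 950) = 1/((-6 + 22 + 2*(-1331) + 11*121) - 950) = 1/((-6 + 22 - 2662 + 1331) - 950) = 1/(-1315 - 950) = 1/(-2265) = -1/2265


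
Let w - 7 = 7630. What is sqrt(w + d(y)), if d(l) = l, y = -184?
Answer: sqrt(7453) ≈ 86.331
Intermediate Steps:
w = 7637 (w = 7 + 7630 = 7637)
sqrt(w + d(y)) = sqrt(7637 - 184) = sqrt(7453)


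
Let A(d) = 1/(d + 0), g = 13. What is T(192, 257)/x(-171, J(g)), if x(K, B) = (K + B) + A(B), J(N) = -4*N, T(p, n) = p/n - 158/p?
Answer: 24323/71530296 ≈ 0.00034004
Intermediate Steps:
T(p, n) = -158/p + p/n
A(d) = 1/d
x(K, B) = B + K + 1/B (x(K, B) = (K + B) + 1/B = (B + K) + 1/B = B + K + 1/B)
T(192, 257)/x(-171, J(g)) = (-158/192 + 192/257)/(-4*13 - 171 + 1/(-4*13)) = (-158*1/192 + 192*(1/257))/(-52 - 171 + 1/(-52)) = (-79/96 + 192/257)/(-52 - 171 - 1/52) = -1871/(24672*(-11597/52)) = -1871/24672*(-52/11597) = 24323/71530296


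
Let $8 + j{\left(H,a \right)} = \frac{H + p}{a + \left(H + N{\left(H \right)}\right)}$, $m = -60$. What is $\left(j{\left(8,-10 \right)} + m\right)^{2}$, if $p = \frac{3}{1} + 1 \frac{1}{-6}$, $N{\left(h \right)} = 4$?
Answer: $\frac{564001}{144} \approx 3916.7$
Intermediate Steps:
$p = \frac{17}{6}$ ($p = 3 \cdot 1 + 1 \left(- \frac{1}{6}\right) = 3 - \frac{1}{6} = \frac{17}{6} \approx 2.8333$)
$j{\left(H,a \right)} = -8 + \frac{\frac{17}{6} + H}{4 + H + a}$ ($j{\left(H,a \right)} = -8 + \frac{H + \frac{17}{6}}{a + \left(H + 4\right)} = -8 + \frac{\frac{17}{6} + H}{a + \left(4 + H\right)} = -8 + \frac{\frac{17}{6} + H}{4 + H + a}$)
$\left(j{\left(8,-10 \right)} + m\right)^{2} = \left(\frac{- \frac{175}{6} - -80 - 56}{4 + 8 - 10} - 60\right)^{2} = \left(\frac{- \frac{175}{6} + 80 - 56}{2} - 60\right)^{2} = \left(\frac{1}{2} \left(- \frac{31}{6}\right) - 60\right)^{2} = \left(- \frac{31}{12} - 60\right)^{2} = \left(- \frac{751}{12}\right)^{2} = \frac{564001}{144}$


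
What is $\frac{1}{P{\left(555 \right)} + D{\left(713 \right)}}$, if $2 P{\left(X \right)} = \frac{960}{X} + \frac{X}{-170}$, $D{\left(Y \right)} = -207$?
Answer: $- \frac{2516}{522743} \approx -0.0048131$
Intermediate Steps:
$P{\left(X \right)} = \frac{480}{X} - \frac{X}{340}$ ($P{\left(X \right)} = \frac{\frac{960}{X} + \frac{X}{-170}}{2} = \frac{\frac{960}{X} + X \left(- \frac{1}{170}\right)}{2} = \frac{\frac{960}{X} - \frac{X}{170}}{2} = \frac{480}{X} - \frac{X}{340}$)
$\frac{1}{P{\left(555 \right)} + D{\left(713 \right)}} = \frac{1}{\left(\frac{480}{555} - \frac{111}{68}\right) - 207} = \frac{1}{\left(480 \cdot \frac{1}{555} - \frac{111}{68}\right) - 207} = \frac{1}{\left(\frac{32}{37} - \frac{111}{68}\right) - 207} = \frac{1}{- \frac{1931}{2516} - 207} = \frac{1}{- \frac{522743}{2516}} = - \frac{2516}{522743}$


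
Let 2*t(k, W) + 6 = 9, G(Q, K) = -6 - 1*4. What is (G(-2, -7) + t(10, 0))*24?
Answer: -204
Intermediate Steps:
G(Q, K) = -10 (G(Q, K) = -6 - 4 = -10)
t(k, W) = 3/2 (t(k, W) = -3 + (½)*9 = -3 + 9/2 = 3/2)
(G(-2, -7) + t(10, 0))*24 = (-10 + 3/2)*24 = -17/2*24 = -204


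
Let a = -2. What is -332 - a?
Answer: -330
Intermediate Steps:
-332 - a = -332 - 1*(-2) = -332 + 2 = -330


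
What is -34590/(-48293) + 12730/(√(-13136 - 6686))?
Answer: 34590/48293 - 6365*I*√19822/9911 ≈ 0.71625 - 90.418*I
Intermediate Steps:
-34590/(-48293) + 12730/(√(-13136 - 6686)) = -34590*(-1/48293) + 12730/(√(-19822)) = 34590/48293 + 12730/((I*√19822)) = 34590/48293 + 12730*(-I*√19822/19822) = 34590/48293 - 6365*I*√19822/9911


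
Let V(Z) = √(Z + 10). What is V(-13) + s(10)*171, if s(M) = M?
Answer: 1710 + I*√3 ≈ 1710.0 + 1.732*I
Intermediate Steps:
V(Z) = √(10 + Z)
V(-13) + s(10)*171 = √(10 - 13) + 10*171 = √(-3) + 1710 = I*√3 + 1710 = 1710 + I*√3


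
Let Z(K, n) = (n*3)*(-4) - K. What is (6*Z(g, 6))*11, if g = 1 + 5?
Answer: -5148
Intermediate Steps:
g = 6
Z(K, n) = -K - 12*n (Z(K, n) = (3*n)*(-4) - K = -12*n - K = -K - 12*n)
(6*Z(g, 6))*11 = (6*(-1*6 - 12*6))*11 = (6*(-6 - 72))*11 = (6*(-78))*11 = -468*11 = -5148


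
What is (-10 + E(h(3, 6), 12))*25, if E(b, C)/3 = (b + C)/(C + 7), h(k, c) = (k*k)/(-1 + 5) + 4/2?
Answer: -14125/76 ≈ -185.86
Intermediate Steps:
h(k, c) = 2 + k²/4 (h(k, c) = k²/4 + 4*(½) = k²*(¼) + 2 = k²/4 + 2 = 2 + k²/4)
E(b, C) = 3*(C + b)/(7 + C) (E(b, C) = 3*((b + C)/(C + 7)) = 3*((C + b)/(7 + C)) = 3*(C + b)/(7 + C))
(-10 + E(h(3, 6), 12))*25 = (-10 + 3*(12 + (2 + (¼)*3²))/(7 + 12))*25 = (-10 + 3*(12 + (2 + (¼)*9))/19)*25 = (-10 + 3*(1/19)*(12 + (2 + 9/4)))*25 = (-10 + 3*(1/19)*(12 + 17/4))*25 = (-10 + 3*(1/19)*(65/4))*25 = (-10 + 195/76)*25 = -565/76*25 = -14125/76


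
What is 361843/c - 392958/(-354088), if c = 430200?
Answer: 37146849473/19041082200 ≈ 1.9509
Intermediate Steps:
361843/c - 392958/(-354088) = 361843/430200 - 392958/(-354088) = 361843*(1/430200) - 392958*(-1/354088) = 361843/430200 + 196479/177044 = 37146849473/19041082200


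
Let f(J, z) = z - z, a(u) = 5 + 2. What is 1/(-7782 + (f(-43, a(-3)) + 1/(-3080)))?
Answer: -3080/23968561 ≈ -0.00012850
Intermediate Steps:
a(u) = 7
f(J, z) = 0
1/(-7782 + (f(-43, a(-3)) + 1/(-3080))) = 1/(-7782 + (0 + 1/(-3080))) = 1/(-7782 + (0 - 1/3080)) = 1/(-7782 - 1/3080) = 1/(-23968561/3080) = -3080/23968561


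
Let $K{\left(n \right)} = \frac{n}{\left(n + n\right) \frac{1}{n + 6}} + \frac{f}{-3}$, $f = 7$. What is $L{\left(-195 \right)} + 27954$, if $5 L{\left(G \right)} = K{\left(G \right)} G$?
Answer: $\frac{63461}{2} \approx 31731.0$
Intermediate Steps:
$K{\left(n \right)} = \frac{2}{3} + \frac{n}{2}$ ($K{\left(n \right)} = \frac{n}{\left(n + n\right) \frac{1}{n + 6}} + \frac{7}{-3} = \frac{n}{2 n \frac{1}{6 + n}} + 7 \left(- \frac{1}{3}\right) = \frac{n}{2 n \frac{1}{6 + n}} - \frac{7}{3} = n \frac{6 + n}{2 n} - \frac{7}{3} = \left(3 + \frac{n}{2}\right) - \frac{7}{3} = \frac{2}{3} + \frac{n}{2}$)
$L{\left(G \right)} = \frac{G \left(\frac{2}{3} + \frac{G}{2}\right)}{5}$ ($L{\left(G \right)} = \frac{\left(\frac{2}{3} + \frac{G}{2}\right) G}{5} = \frac{G \left(\frac{2}{3} + \frac{G}{2}\right)}{5}$)
$L{\left(-195 \right)} + 27954 = \frac{1}{30} \left(-195\right) \left(4 + 3 \left(-195\right)\right) + 27954 = \frac{1}{30} \left(-195\right) \left(4 - 585\right) + 27954 = \frac{1}{30} \left(-195\right) \left(-581\right) + 27954 = \frac{7553}{2} + 27954 = \frac{63461}{2}$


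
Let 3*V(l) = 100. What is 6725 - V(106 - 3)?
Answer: 20075/3 ≈ 6691.7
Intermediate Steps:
V(l) = 100/3 (V(l) = (⅓)*100 = 100/3)
6725 - V(106 - 3) = 6725 - 1*100/3 = 6725 - 100/3 = 20075/3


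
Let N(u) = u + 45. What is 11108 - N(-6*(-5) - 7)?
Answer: 11040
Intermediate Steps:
N(u) = 45 + u
11108 - N(-6*(-5) - 7) = 11108 - (45 + (-6*(-5) - 7)) = 11108 - (45 + (30 - 7)) = 11108 - (45 + 23) = 11108 - 1*68 = 11108 - 68 = 11040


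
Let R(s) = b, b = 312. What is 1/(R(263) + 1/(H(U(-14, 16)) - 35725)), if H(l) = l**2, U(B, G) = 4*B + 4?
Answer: 33021/10302551 ≈ 0.0032051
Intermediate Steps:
U(B, G) = 4 + 4*B
R(s) = 312
1/(R(263) + 1/(H(U(-14, 16)) - 35725)) = 1/(312 + 1/((4 + 4*(-14))**2 - 35725)) = 1/(312 + 1/((4 - 56)**2 - 35725)) = 1/(312 + 1/((-52)**2 - 35725)) = 1/(312 + 1/(2704 - 35725)) = 1/(312 + 1/(-33021)) = 1/(312 - 1/33021) = 1/(10302551/33021) = 33021/10302551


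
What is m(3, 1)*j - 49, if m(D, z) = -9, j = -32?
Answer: 239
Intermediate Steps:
m(3, 1)*j - 49 = -9*(-32) - 49 = 288 - 49 = 239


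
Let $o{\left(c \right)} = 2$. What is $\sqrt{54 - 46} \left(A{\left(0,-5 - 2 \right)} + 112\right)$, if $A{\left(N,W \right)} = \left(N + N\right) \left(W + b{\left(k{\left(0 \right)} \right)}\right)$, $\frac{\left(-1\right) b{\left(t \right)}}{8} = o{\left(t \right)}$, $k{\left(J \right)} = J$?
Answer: $224 \sqrt{2} \approx 316.78$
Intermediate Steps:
$b{\left(t \right)} = -16$ ($b{\left(t \right)} = \left(-8\right) 2 = -16$)
$A{\left(N,W \right)} = 2 N \left(-16 + W\right)$ ($A{\left(N,W \right)} = \left(N + N\right) \left(W - 16\right) = 2 N \left(-16 + W\right)$)
$\sqrt{54 - 46} \left(A{\left(0,-5 - 2 \right)} + 112\right) = \sqrt{54 - 46} \left(2 \cdot 0 \left(-16 - 7\right) + 112\right) = \sqrt{8} \left(2 \cdot 0 \left(-16 - 7\right) + 112\right) = 2 \sqrt{2} \left(2 \cdot 0 \left(-16 - 7\right) + 112\right) = 2 \sqrt{2} \left(2 \cdot 0 \left(-23\right) + 112\right) = 2 \sqrt{2} \left(0 + 112\right) = 2 \sqrt{2} \cdot 112 = 224 \sqrt{2}$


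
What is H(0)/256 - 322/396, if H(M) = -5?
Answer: -21103/25344 ≈ -0.83266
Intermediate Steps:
H(0)/256 - 322/396 = -5/256 - 322/396 = -5*1/256 - 322*1/396 = -5/256 - 161/198 = -21103/25344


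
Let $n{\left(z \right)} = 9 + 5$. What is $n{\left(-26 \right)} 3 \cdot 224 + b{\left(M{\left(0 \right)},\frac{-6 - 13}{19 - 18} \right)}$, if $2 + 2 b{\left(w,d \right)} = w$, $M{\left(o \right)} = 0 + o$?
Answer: $9407$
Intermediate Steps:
$M{\left(o \right)} = o$
$b{\left(w,d \right)} = -1 + \frac{w}{2}$
$n{\left(z \right)} = 14$
$n{\left(-26 \right)} 3 \cdot 224 + b{\left(M{\left(0 \right)},\frac{-6 - 13}{19 - 18} \right)} = 14 \cdot 3 \cdot 224 + \left(-1 + \frac{1}{2} \cdot 0\right) = 14 \cdot 672 + \left(-1 + 0\right) = 9408 - 1 = 9407$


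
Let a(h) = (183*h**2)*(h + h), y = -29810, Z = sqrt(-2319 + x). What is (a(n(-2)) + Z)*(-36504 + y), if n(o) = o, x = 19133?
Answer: 194167392 - 66314*sqrt(16814) ≈ 1.8557e+8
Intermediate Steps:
Z = sqrt(16814) (Z = sqrt(-2319 + 19133) = sqrt(16814) ≈ 129.67)
a(h) = 366*h**3 (a(h) = (183*h**2)*(2*h) = 366*h**3)
(a(n(-2)) + Z)*(-36504 + y) = (366*(-2)**3 + sqrt(16814))*(-36504 - 29810) = (366*(-8) + sqrt(16814))*(-66314) = (-2928 + sqrt(16814))*(-66314) = 194167392 - 66314*sqrt(16814)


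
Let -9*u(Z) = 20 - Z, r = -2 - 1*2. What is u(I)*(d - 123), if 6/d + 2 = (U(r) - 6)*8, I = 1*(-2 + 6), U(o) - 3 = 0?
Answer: 2848/13 ≈ 219.08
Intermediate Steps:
r = -4 (r = -2 - 2 = -4)
U(o) = 3 (U(o) = 3 + 0 = 3)
I = 4 (I = 1*4 = 4)
u(Z) = -20/9 + Z/9 (u(Z) = -(20 - Z)/9 = -20/9 + Z/9)
d = -3/13 (d = 6/(-2 + (3 - 6)*8) = 6/(-2 - 3*8) = 6/(-2 - 24) = 6/(-26) = 6*(-1/26) = -3/13 ≈ -0.23077)
u(I)*(d - 123) = (-20/9 + (1/9)*4)*(-3/13 - 123) = (-20/9 + 4/9)*(-1602/13) = -16/9*(-1602/13) = 2848/13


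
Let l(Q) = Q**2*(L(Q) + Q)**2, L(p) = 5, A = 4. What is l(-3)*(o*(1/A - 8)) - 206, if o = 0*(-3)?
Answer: -206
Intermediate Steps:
o = 0
l(Q) = Q**2*(5 + Q)**2
l(-3)*(o*(1/A - 8)) - 206 = ((-3)**2*(5 - 3)**2)*(0*(1/4 - 8)) - 206 = (9*2**2)*(0*(1/4 - 8)) - 206 = (9*4)*(0*(-31/4)) - 206 = 36*0 - 206 = 0 - 206 = -206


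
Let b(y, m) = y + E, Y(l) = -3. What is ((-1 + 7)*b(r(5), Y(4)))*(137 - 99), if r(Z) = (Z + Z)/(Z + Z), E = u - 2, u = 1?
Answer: 0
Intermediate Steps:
E = -1 (E = 1 - 2 = -1)
r(Z) = 1 (r(Z) = (2*Z)/((2*Z)) = (2*Z)*(1/(2*Z)) = 1)
b(y, m) = -1 + y (b(y, m) = y - 1 = -1 + y)
((-1 + 7)*b(r(5), Y(4)))*(137 - 99) = ((-1 + 7)*(-1 + 1))*(137 - 99) = (6*0)*38 = 0*38 = 0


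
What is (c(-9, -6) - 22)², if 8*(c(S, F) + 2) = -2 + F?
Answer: 625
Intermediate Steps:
c(S, F) = -9/4 + F/8 (c(S, F) = -2 + (-2 + F)/8 = -2 + (-¼ + F/8) = -9/4 + F/8)
(c(-9, -6) - 22)² = ((-9/4 + (⅛)*(-6)) - 22)² = ((-9/4 - ¾) - 22)² = (-3 - 22)² = (-25)² = 625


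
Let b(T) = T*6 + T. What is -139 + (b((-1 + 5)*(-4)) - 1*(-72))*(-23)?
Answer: 781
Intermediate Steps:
b(T) = 7*T (b(T) = 6*T + T = 7*T)
-139 + (b((-1 + 5)*(-4)) - 1*(-72))*(-23) = -139 + (7*((-1 + 5)*(-4)) - 1*(-72))*(-23) = -139 + (7*(4*(-4)) + 72)*(-23) = -139 + (7*(-16) + 72)*(-23) = -139 + (-112 + 72)*(-23) = -139 - 40*(-23) = -139 + 920 = 781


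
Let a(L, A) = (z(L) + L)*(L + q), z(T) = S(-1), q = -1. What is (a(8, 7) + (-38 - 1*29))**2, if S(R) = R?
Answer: 324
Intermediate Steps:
z(T) = -1
a(L, A) = (-1 + L)**2 (a(L, A) = (-1 + L)*(L - 1) = (-1 + L)*(-1 + L) = (-1 + L)**2)
(a(8, 7) + (-38 - 1*29))**2 = ((1 + 8**2 - 2*8) + (-38 - 1*29))**2 = ((1 + 64 - 16) + (-38 - 29))**2 = (49 - 67)**2 = (-18)**2 = 324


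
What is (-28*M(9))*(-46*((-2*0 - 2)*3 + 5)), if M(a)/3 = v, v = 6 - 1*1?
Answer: -19320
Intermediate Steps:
v = 5 (v = 6 - 1 = 5)
M(a) = 15 (M(a) = 3*5 = 15)
(-28*M(9))*(-46*((-2*0 - 2)*3 + 5)) = (-28*15)*(-46*((-2*0 - 2)*3 + 5)) = -(-19320)*((0 - 2)*3 + 5) = -(-19320)*(-2*3 + 5) = -(-19320)*(-6 + 5) = -(-19320)*(-1) = -420*46 = -19320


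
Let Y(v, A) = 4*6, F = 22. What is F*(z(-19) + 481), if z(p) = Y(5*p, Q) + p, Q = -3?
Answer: 10692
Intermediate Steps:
Y(v, A) = 24
z(p) = 24 + p
F*(z(-19) + 481) = 22*((24 - 19) + 481) = 22*(5 + 481) = 22*486 = 10692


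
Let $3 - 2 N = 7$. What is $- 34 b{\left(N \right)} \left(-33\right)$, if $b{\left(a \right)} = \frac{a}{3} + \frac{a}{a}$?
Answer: $374$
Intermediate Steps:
$N = -2$ ($N = \frac{3}{2} - \frac{7}{2} = -2$)
$b{\left(a \right)} = 1 + \frac{a}{3}$ ($b{\left(a \right)} = a \frac{1}{3} + 1 = \frac{a}{3} + 1 = 1 + \frac{a}{3}$)
$- 34 b{\left(N \right)} \left(-33\right) = - 34 \left(1 + \frac{1}{3} \left(-2\right)\right) \left(-33\right) = - 34 \left(1 - \frac{2}{3}\right) \left(-33\right) = \left(-34\right) \frac{1}{3} \left(-33\right) = \left(- \frac{34}{3}\right) \left(-33\right) = 374$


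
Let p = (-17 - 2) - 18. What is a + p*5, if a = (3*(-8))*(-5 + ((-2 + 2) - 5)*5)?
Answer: 535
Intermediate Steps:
p = -37 (p = -19 - 18 = -37)
a = 720 (a = -24*(-5 + (0 - 5)*5) = -24*(-5 - 5*5) = -24*(-5 - 25) = -24*(-30) = 720)
a + p*5 = 720 - 37*5 = 720 - 185 = 535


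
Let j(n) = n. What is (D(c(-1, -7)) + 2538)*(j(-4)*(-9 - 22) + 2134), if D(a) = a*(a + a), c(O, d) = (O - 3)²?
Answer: 6886900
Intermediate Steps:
c(O, d) = (-3 + O)²
D(a) = 2*a² (D(a) = a*(2*a) = 2*a²)
(D(c(-1, -7)) + 2538)*(j(-4)*(-9 - 22) + 2134) = (2*((-3 - 1)²)² + 2538)*(-4*(-9 - 22) + 2134) = (2*((-4)²)² + 2538)*(-4*(-31) + 2134) = (2*16² + 2538)*(124 + 2134) = (2*256 + 2538)*2258 = (512 + 2538)*2258 = 3050*2258 = 6886900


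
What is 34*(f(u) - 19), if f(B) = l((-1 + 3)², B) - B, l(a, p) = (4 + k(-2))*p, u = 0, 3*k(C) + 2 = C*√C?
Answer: -646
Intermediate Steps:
k(C) = -⅔ + C^(3/2)/3 (k(C) = -⅔ + (C*√C)/3 = -⅔ + C^(3/2)/3)
l(a, p) = p*(10/3 - 2*I*√2/3) (l(a, p) = (4 + (-⅔ + (-2)^(3/2)/3))*p = (4 + (-⅔ + (-2*I*√2)/3))*p = (4 + (-⅔ - 2*I*√2/3))*p = (10/3 - 2*I*√2/3)*p = p*(10/3 - 2*I*√2/3))
f(B) = -B + 2*B*(5 - I*√2)/3 (f(B) = 2*B*(5 - I*√2)/3 - B = -B + 2*B*(5 - I*√2)/3)
34*(f(u) - 19) = 34*((⅓)*0*(7 - 2*I*√2) - 19) = 34*(0 - 19) = 34*(-19) = -646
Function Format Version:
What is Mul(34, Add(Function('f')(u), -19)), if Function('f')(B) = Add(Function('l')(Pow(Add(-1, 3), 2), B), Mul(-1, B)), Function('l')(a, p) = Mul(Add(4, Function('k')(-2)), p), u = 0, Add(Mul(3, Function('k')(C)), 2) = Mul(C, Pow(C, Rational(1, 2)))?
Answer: -646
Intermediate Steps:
Function('k')(C) = Add(Rational(-2, 3), Mul(Rational(1, 3), Pow(C, Rational(3, 2)))) (Function('k')(C) = Add(Rational(-2, 3), Mul(Rational(1, 3), Mul(C, Pow(C, Rational(1, 2))))) = Add(Rational(-2, 3), Mul(Rational(1, 3), Pow(C, Rational(3, 2)))))
Function('l')(a, p) = Mul(p, Add(Rational(10, 3), Mul(Rational(-2, 3), I, Pow(2, Rational(1, 2))))) (Function('l')(a, p) = Mul(Add(4, Add(Rational(-2, 3), Mul(Rational(1, 3), Pow(-2, Rational(3, 2))))), p) = Mul(Add(4, Add(Rational(-2, 3), Mul(Rational(1, 3), Mul(-2, I, Pow(2, Rational(1, 2)))))), p) = Mul(Add(4, Add(Rational(-2, 3), Mul(Rational(-2, 3), I, Pow(2, Rational(1, 2))))), p) = Mul(Add(Rational(10, 3), Mul(Rational(-2, 3), I, Pow(2, Rational(1, 2)))), p) = Mul(p, Add(Rational(10, 3), Mul(Rational(-2, 3), I, Pow(2, Rational(1, 2))))))
Function('f')(B) = Add(Mul(-1, B), Mul(Rational(2, 3), B, Add(5, Mul(-1, I, Pow(2, Rational(1, 2)))))) (Function('f')(B) = Add(Mul(Rational(2, 3), B, Add(5, Mul(-1, I, Pow(2, Rational(1, 2))))), Mul(-1, B)) = Add(Mul(-1, B), Mul(Rational(2, 3), B, Add(5, Mul(-1, I, Pow(2, Rational(1, 2)))))))
Mul(34, Add(Function('f')(u), -19)) = Mul(34, Add(Mul(Rational(1, 3), 0, Add(7, Mul(-2, I, Pow(2, Rational(1, 2))))), -19)) = Mul(34, Add(0, -19)) = Mul(34, -19) = -646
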